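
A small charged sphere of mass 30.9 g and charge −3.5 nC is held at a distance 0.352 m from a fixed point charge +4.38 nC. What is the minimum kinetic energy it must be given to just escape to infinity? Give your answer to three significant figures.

To just escape, total mechanical energy must reach zero at infinity: ½mv²_min + U = 0, so ½mv²_min = −U = |kQq|/r.
|U| = |kQq|/r = (8.99×10⁹ N·m²/C²)(4.38×10⁻⁹)(3.50×10⁻⁹)/(0.352) = 3.92×10⁻⁷ J.

3.92×10⁻⁷ J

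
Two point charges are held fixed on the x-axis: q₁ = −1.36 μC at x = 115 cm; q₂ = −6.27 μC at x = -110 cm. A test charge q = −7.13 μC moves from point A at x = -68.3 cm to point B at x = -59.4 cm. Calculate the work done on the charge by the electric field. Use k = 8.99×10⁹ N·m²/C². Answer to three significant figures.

0.167 J

The work done by the electric force is W_field = −ΔU = −q(V_B − V_A) = q(V_A − V_B).
At A: distances to the source charges are 1.83 m, 0.417 m; V_A = Σ kqᵢ/rᵢ = -1.42×10⁵ V.
At B: distances to the source charges are 1.74 m, 0.506 m; V_B = Σ kqᵢ/rᵢ = -1.18×10⁵ V.
ΔV = V_B − V_A = 2.34×10⁴ V.
W_field = −qΔV = −(-7.13×10⁻⁶ C)(2.34×10⁴ V) = 0.167 J.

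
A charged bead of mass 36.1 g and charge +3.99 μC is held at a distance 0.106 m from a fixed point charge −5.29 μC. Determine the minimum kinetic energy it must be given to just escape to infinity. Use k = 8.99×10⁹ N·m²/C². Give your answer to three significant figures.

1.79 J

To just escape, total mechanical energy must reach zero at infinity: ½mv²_min + U = 0, so ½mv²_min = −U = |kQq|/r.
|U| = |kQq|/r = (8.99×10⁹ N·m²/C²)(5.29×10⁻⁶)(3.99×10⁻⁶)/(0.106) = 1.79 J.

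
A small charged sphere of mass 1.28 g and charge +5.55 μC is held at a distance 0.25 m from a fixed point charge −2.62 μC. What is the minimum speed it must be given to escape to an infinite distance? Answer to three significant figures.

28.6 m/s

To just escape, total mechanical energy must reach zero at infinity: ½mv²_min + U = 0, so ½mv²_min = −U = |kQq|/r.
|U| = |kQq|/r = (8.99×10⁹ N·m²/C²)(2.62×10⁻⁶)(5.55×10⁻⁶)/(0.250) = 0.523 J.
v_min = √(2|U|/m) = √(2·0.523/1.28×10⁻³) = 28.6 m/s.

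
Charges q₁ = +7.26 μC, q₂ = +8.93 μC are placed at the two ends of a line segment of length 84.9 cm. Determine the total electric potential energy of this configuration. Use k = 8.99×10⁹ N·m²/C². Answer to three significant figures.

0.686 J

The work to assemble the configuration equals its total potential energy, U = Σ kqᵢqⱼ/rᵢⱼ over all pairs.
The separation is r = 0.849 m.
U = (0.686) = 0.686 J.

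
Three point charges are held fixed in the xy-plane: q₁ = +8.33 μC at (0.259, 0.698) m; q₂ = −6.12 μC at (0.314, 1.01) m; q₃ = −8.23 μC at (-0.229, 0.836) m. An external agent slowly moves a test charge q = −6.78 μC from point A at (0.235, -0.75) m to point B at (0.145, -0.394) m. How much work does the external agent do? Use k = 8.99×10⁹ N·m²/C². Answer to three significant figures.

For quasistatic motion the external work equals the change in potential energy: W_ext = qΔV = q(V_B − V_A).
At A: distances to the source charges are 1.45 m, 1.76 m, 1.65 m; V_A = Σ kqᵢ/rᵢ = -2.43×10⁴ V.
At B: distances to the source charges are 1.10 m, 1.41 m, 1.29 m; V_B = Σ kqᵢ/rᵢ = -2.83×10⁴ V.
ΔV = V_B − V_A = -3960 V.
W_ext = qΔV = (-6.78×10⁻⁶ C)(-3960 V) = 0.0268 J.

0.0268 J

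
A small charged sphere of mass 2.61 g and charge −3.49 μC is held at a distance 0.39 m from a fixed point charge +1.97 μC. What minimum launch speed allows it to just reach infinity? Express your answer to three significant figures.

To just escape, total mechanical energy must reach zero at infinity: ½mv²_min + U = 0, so ½mv²_min = −U = |kQq|/r.
|U| = |kQq|/r = (8.99×10⁹ N·m²/C²)(1.97×10⁻⁶)(3.49×10⁻⁶)/(0.390) = 0.158 J.
v_min = √(2|U|/m) = √(2·0.158/2.61×10⁻³) = 11.0 m/s.

11.0 m/s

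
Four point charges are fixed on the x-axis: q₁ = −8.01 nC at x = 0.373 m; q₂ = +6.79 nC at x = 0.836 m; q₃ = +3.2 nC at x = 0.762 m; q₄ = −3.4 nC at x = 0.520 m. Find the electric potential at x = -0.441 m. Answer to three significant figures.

-48.6 V

The total potential is the scalar sum of each charge's contribution, V = Σ kqᵢ/rᵢ.
Distances from the field point to each charge: r₁ = 0.814 m, r₂ = 1.28 m, r₃ = 1.20 m, r₄ = 0.961 m.
V = k[(-8.01×10⁻⁹)/(0.814) + (6.79×10⁻⁹)/(1.28) + (3.20×10⁻⁹)/(1.20) + (-3.40×10⁻⁹)/(0.961)] = -48.6 V.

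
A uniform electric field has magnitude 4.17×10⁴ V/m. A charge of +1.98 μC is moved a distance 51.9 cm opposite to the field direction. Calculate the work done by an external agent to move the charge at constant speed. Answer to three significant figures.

0.0429 J

The potential change for a displacement 51.9 cm opposite to the field direction is ΔV = +Ed = 2.16×10⁴ V.
W_ext = qΔV = 0.0429 J.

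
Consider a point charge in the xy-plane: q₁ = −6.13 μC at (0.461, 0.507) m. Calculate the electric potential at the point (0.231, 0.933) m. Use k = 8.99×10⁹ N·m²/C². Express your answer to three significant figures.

-1.14×10⁵ V

Electric potential is a scalar, so the contributions from each charge add algebraically: V = Σ kqᵢ/rᵢ.
Distances from the field point to each charge: r₁ = 0.484 m.
V = k[(-6.13×10⁻⁶)/(0.484)] = -1.14×10⁵ V.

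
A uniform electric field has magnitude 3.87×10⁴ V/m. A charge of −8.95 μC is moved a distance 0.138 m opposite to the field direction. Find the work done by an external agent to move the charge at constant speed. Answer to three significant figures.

The potential change for a displacement 0.138 m opposite to the field direction is ΔV = +Ed = 5340 V.
W_ext = qΔV = -0.0478 J.

-0.0478 J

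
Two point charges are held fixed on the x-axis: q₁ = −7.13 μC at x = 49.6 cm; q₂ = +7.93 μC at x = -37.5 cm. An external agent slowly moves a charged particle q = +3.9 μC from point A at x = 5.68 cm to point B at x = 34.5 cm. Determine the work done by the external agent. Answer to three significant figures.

-1.34 J

For quasistatic motion the external work equals the change in potential energy: W_ext = qΔV = q(V_B − V_A).
At A: distances to the source charges are 0.439 m, 0.432 m; V_A = Σ kqᵢ/rᵢ = 1.92×10⁴ V.
At B: distances to the source charges are 0.151 m, 0.720 m; V_B = Σ kqᵢ/rᵢ = -3.25×10⁵ V.
ΔV = V_B − V_A = -3.45×10⁵ V.
W_ext = qΔV = (3.90×10⁻⁶ C)(-3.45×10⁵ V) = -1.34 J.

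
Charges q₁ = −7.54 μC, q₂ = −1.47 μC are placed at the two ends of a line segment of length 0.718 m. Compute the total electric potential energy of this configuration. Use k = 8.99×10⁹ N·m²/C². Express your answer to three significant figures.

0.139 J

The assembly work is the sum of pairwise potential energies, U = Σ_{i<j} kqᵢqⱼ/rᵢⱼ.
The separation is r = 0.718 m.
U = (0.139) = 0.139 J.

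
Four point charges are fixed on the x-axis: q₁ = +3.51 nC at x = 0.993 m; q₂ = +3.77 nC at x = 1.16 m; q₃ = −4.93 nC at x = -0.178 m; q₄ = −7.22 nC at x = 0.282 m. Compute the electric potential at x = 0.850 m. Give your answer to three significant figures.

173 V

The total potential is the scalar sum of each charge's contribution, V = Σ kqᵢ/rᵢ.
Distances from the field point to each charge: r₁ = 0.143 m, r₂ = 0.310 m, r₃ = 1.03 m, r₄ = 0.568 m.
V = k[(3.51×10⁻⁹)/(0.143) + (3.77×10⁻⁹)/(0.310) + (-4.93×10⁻⁹)/(1.03) + (-7.22×10⁻⁹)/(0.568)] = 173 V.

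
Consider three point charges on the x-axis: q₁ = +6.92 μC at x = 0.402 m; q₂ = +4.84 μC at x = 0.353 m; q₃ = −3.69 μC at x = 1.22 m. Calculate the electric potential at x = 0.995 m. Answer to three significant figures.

Electric potential is a scalar, so the contributions from each charge add algebraically: V = Σ kqᵢ/rᵢ.
Distances from the field point to each charge: r₁ = 0.593 m, r₂ = 0.642 m, r₃ = 0.225 m.
V = k[(6.92×10⁻⁶)/(0.593) + (4.84×10⁻⁶)/(0.642) + (-3.69×10⁻⁶)/(0.225)] = 2.52×10⁴ V.

2.52×10⁴ V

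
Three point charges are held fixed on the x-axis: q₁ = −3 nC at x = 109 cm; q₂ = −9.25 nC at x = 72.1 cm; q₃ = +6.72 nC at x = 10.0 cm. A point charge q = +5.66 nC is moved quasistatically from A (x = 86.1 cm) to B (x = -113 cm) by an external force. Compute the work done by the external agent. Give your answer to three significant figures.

3.53×10⁻⁶ J

For quasistatic motion the external work equals the change in potential energy: W_ext = qΔV = q(V_B − V_A).
At A: distances to the source charges are 0.229 m, 0.140 m, 0.761 m; V_A = Σ kqᵢ/rᵢ = -632 V.
At B: distances to the source charges are 2.22 m, 1.85 m, 1.23 m; V_B = Σ kqᵢ/rᵢ = -7.96 V.
ΔV = V_B − V_A = 624 V.
W_ext = qΔV = (5.66×10⁻⁹ C)(624 V) = 3.53×10⁻⁶ J.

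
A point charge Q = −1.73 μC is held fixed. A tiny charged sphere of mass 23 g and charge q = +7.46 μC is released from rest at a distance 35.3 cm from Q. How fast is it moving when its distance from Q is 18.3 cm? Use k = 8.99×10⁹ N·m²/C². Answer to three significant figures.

5.15 m/s

Only the electrostatic force acts, so mechanical energy is conserved: ½mv² = U₁ − U₂ = kQq(1/r₁ − 1/r₂).
U₁ − U₂ = (8.99×10⁹ N·m²/C²)(-1.73×10⁻⁶ C)(7.46×10⁻⁶ C)(1/0.353 − 1/0.183) = 0.305 J.
v = √(2·0.305/0.0230) = 5.15 m/s.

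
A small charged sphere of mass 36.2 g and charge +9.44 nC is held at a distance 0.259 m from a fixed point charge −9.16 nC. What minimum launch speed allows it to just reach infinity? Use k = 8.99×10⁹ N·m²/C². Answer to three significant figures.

To just escape, total mechanical energy must reach zero at infinity: ½mv²_min + U = 0, so ½mv²_min = −U = |kQq|/r.
|U| = |kQq|/r = (8.99×10⁹ N·m²/C²)(9.16×10⁻⁹)(9.44×10⁻⁹)/(0.259) = 3.00×10⁻⁶ J.
v_min = √(2|U|/m) = √(2·3.00×10⁻⁶/0.0362) = 0.0129 m/s.

0.0129 m/s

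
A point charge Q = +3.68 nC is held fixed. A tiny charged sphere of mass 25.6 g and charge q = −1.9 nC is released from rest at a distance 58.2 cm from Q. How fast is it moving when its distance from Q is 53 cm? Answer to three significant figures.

9.10×10⁻⁴ m/s

Only the electrostatic force acts, so mechanical energy is conserved: ½mv² = U₁ − U₂ = kQq(1/r₁ − 1/r₂).
U₁ − U₂ = (8.99×10⁹ N·m²/C²)(3.68×10⁻⁹ C)(-1.90×10⁻⁹ C)(1/0.582 − 1/0.530) = 1.06×10⁻⁸ J.
v = √(2·1.06×10⁻⁸/0.0256) = 9.10×10⁻⁴ m/s.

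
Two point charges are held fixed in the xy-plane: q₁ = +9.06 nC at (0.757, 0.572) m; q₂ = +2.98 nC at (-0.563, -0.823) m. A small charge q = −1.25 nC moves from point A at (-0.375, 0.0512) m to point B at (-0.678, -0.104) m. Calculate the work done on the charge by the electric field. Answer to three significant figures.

The work done by the electric force is W_field = −ΔU = −q(V_B − V_A) = q(V_A − V_B).
At A: distances to the source charges are 1.25 m, 0.894 m; V_A = Σ kqᵢ/rᵢ = 95.3 V.
At B: distances to the source charges are 1.59 m, 0.728 m; V_B = Σ kqᵢ/rᵢ = 88.1 V.
ΔV = V_B − V_A = -7.19 V.
W_field = −qΔV = −(-1.25×10⁻⁹ C)(-7.19 V) = -8.98×10⁻⁹ J.

-8.98×10⁻⁹ J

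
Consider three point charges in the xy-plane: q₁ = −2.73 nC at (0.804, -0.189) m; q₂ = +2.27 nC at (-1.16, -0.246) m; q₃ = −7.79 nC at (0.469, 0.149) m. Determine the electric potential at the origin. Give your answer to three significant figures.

Electric potential is a scalar, so the contributions from each charge add algebraically: V = Σ kqᵢ/rᵢ.
Distances from the field point to each charge: r₁ = 0.826 m, r₂ = 1.19 m, r₃ = 0.492 m.
V = k[(-2.73×10⁻⁹)/(0.826) + (2.27×10⁻⁹)/(1.19) + (-7.79×10⁻⁹)/(0.492)] = -155 V.

-155 V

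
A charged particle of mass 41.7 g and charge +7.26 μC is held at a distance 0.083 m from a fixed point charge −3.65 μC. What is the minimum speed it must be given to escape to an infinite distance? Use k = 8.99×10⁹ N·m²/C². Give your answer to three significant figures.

11.7 m/s

To just escape, total mechanical energy must reach zero at infinity: ½mv²_min + U = 0, so ½mv²_min = −U = |kQq|/r.
|U| = |kQq|/r = (8.99×10⁹ N·m²/C²)(3.65×10⁻⁶)(7.26×10⁻⁶)/(0.0830) = 2.87 J.
v_min = √(2|U|/m) = √(2·2.87/0.0417) = 11.7 m/s.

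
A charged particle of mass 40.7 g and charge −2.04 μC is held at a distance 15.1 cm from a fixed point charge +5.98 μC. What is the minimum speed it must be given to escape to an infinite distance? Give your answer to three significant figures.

5.97 m/s

To just escape, total mechanical energy must reach zero at infinity: ½mv²_min + U = 0, so ½mv²_min = −U = |kQq|/r.
|U| = |kQq|/r = (8.99×10⁹ N·m²/C²)(5.98×10⁻⁶)(2.04×10⁻⁶)/(0.151) = 0.726 J.
v_min = √(2|U|/m) = √(2·0.726/0.0407) = 5.97 m/s.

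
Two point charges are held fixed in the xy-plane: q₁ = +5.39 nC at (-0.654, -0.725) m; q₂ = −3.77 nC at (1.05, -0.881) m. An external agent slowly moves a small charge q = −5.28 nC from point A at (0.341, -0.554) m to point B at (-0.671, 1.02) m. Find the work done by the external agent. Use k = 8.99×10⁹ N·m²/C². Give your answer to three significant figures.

For quasistatic motion the external work equals the change in potential energy: W_ext = qΔV = q(V_B − V_A).
At A: distances to the source charges are 1.01 m, 0.781 m; V_A = Σ kqᵢ/rᵢ = 4.59 V.
At B: distances to the source charges are 1.75 m, 2.56 m; V_B = Σ kqᵢ/rᵢ = 14.6 V.
ΔV = V_B − V_A = 9.96 V.
W_ext = qΔV = (-5.28×10⁻⁹ C)(9.96 V) = -5.26×10⁻⁸ J.

-5.26×10⁻⁸ J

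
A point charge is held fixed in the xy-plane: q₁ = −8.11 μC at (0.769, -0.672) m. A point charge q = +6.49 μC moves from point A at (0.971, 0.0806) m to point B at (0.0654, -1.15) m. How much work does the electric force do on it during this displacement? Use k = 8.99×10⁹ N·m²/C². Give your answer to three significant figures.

The work done by the electric force is W_field = −ΔU = −q(V_B − V_A) = q(V_A − V_B).
At A: distance to the source charge is 0.779 m; V_A = kq₁/r = -9.36×10⁴ V.
At B: distance to the source charge is 0.851 m; V_B = kq₁/r = -8.57×10⁴ V.
ΔV = V_B − V_A = 7850 V.
W_field = −qΔV = −(6.49×10⁻⁶ C)(7850 V) = -0.0510 J.

-0.0510 J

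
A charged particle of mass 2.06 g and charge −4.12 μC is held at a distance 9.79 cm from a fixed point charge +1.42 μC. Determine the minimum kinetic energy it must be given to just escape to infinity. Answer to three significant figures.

To just escape, total mechanical energy must reach zero at infinity: ½mv²_min + U = 0, so ½mv²_min = −U = |kQq|/r.
|U| = |kQq|/r = (8.99×10⁹ N·m²/C²)(1.42×10⁻⁶)(4.12×10⁻⁶)/(0.0979) = 0.537 J.

0.537 J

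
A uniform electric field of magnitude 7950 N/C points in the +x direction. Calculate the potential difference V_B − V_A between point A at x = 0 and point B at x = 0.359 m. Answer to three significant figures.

In a uniform field, potential decreases in the direction of E: V_B − V_A = −E·Δx.
V_B − V_A = −(7950 V/m)(0.359 m) = -2850 V.

-2850 V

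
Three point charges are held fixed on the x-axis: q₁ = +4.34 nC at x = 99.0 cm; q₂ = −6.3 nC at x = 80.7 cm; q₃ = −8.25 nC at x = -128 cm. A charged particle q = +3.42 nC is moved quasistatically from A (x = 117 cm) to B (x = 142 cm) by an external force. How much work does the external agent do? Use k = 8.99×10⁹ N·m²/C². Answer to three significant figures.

-2.04×10⁻⁷ J

For quasistatic motion the external work equals the change in potential energy: W_ext = qΔV = q(V_B − V_A).
At A: distances to the source charges are 0.180 m, 0.363 m, 2.45 m; V_A = Σ kqᵢ/rᵢ = 30.5 V.
At B: distances to the source charges are 0.430 m, 0.613 m, 2.70 m; V_B = Σ kqᵢ/rᵢ = -29.1 V.
ΔV = V_B − V_A = -59.6 V.
W_ext = qΔV = (3.42×10⁻⁹ C)(-59.6 V) = -2.04×10⁻⁷ J.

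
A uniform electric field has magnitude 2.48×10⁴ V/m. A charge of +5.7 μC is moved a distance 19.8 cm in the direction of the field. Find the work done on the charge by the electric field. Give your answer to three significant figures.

The potential change for a displacement 19.8 cm in the direction of the field is ΔV = −Ed = -4910 V.
W_field = −qΔV = 0.0280 J.

0.0280 J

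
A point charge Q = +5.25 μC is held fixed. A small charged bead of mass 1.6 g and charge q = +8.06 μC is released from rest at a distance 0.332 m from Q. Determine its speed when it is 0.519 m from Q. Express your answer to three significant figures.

Only the electrostatic force acts, so mechanical energy is conserved: ½mv² = U₁ − U₂ = kQq(1/r₁ − 1/r₂).
U₁ − U₂ = (8.99×10⁹ N·m²/C²)(5.25×10⁻⁶ C)(8.06×10⁻⁶ C)(1/0.332 − 1/0.519) = 0.413 J.
v = √(2·0.413/1.60×10⁻³) = 22.7 m/s.

22.7 m/s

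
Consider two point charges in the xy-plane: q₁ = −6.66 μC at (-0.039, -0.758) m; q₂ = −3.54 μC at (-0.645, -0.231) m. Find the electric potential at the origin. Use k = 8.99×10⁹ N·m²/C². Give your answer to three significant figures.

-1.25×10⁵ V

Electric potential is a scalar, so the contributions from each charge add algebraically: V = Σ kqᵢ/rᵢ.
Distances from the field point to each charge: r₁ = 0.759 m, r₂ = 0.685 m.
V = k[(-6.66×10⁻⁶)/(0.759) + (-3.54×10⁻⁶)/(0.685)] = -1.25×10⁵ V.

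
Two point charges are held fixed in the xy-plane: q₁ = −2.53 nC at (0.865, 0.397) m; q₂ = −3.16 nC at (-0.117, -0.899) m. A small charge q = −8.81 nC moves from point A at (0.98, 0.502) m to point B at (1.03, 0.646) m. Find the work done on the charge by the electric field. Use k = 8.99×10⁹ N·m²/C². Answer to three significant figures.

6.27×10⁻⁷ J

The work done by the electric force is W_field = −ΔU = −q(V_B − V_A) = q(V_A − V_B).
At A: distances to the source charges are 0.156 m, 1.78 m; V_A = Σ kqᵢ/rᵢ = -162 V.
At B: distances to the source charges are 0.299 m, 1.92 m; V_B = Σ kqᵢ/rᵢ = -90.9 V.
ΔV = V_B − V_A = 71.1 V.
W_field = −qΔV = −(-8.81×10⁻⁹ C)(71.1 V) = 6.27×10⁻⁷ J.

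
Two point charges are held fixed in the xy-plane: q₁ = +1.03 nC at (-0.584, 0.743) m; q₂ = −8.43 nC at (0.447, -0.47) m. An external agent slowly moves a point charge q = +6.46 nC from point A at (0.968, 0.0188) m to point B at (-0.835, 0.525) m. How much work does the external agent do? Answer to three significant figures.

5.29×10⁻⁷ J

For quasistatic motion the external work equals the change in potential energy: W_ext = qΔV = q(V_B − V_A).
At A: distances to the source charges are 1.71 m, 0.714 m; V_A = Σ kqᵢ/rᵢ = -101 V.
At B: distances to the source charges are 0.332 m, 1.62 m; V_B = Σ kqᵢ/rᵢ = -18.8 V.
ΔV = V_B − V_A = 81.8 V.
W_ext = qΔV = (6.46×10⁻⁹ C)(81.8 V) = 5.29×10⁻⁷ J.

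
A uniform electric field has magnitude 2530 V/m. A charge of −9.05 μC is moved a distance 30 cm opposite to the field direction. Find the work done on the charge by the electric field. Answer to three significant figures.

6.87×10⁻³ J

The potential change for a displacement 30 cm opposite to the field direction is ΔV = +Ed = 759 V.
W_field = −qΔV = 6.87×10⁻³ J.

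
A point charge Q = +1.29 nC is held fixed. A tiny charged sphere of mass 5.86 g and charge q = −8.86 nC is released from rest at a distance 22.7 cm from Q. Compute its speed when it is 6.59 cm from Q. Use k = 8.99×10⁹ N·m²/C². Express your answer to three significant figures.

Only the electrostatic force acts, so mechanical energy is conserved: ½mv² = U₁ − U₂ = kQq(1/r₁ − 1/r₂).
U₁ − U₂ = (8.99×10⁹ N·m²/C²)(1.29×10⁻⁹ C)(-8.86×10⁻⁹ C)(1/0.227 − 1/0.0659) = 1.11×10⁻⁶ J.
v = √(2·1.11×10⁻⁶/5.86×10⁻³) = 0.0194 m/s.

0.0194 m/s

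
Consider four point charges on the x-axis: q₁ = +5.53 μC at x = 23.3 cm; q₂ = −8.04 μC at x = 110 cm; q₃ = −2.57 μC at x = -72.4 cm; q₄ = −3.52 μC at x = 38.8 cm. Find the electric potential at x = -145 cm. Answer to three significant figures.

The total potential is the scalar sum of each charge's contribution, V = Σ kqᵢ/rᵢ.
Distances from the field point to each charge: r₁ = 1.68 m, r₂ = 2.55 m, r₃ = 0.726 m, r₄ = 1.84 m.
V = k[(5.53×10⁻⁶)/(1.68) + (-8.04×10⁻⁶)/(2.55) + (-2.57×10⁻⁶)/(0.726) + (-3.52×10⁻⁶)/(1.84)] = -4.78×10⁴ V.

-4.78×10⁴ V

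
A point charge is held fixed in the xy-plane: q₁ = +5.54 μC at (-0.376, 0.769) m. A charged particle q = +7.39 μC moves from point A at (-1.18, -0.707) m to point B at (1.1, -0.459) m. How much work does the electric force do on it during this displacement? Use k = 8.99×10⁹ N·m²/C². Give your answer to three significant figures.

0.0273 J

The work done by the electric force is W_field = −ΔU = −q(V_B − V_A) = q(V_A − V_B).
At A: distance to the source charge is 1.68 m; V_A = kq₁/r = 2.96×10⁴ V.
At B: distance to the source charge is 1.92 m; V_B = kq₁/r = 2.59×10⁴ V.
ΔV = V_B − V_A = -3690 V.
W_field = −qΔV = −(7.39×10⁻⁶ C)(-3690 V) = 0.0273 J.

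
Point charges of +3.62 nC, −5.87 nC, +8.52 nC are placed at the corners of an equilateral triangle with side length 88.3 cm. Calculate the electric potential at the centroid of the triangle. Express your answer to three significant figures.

The total potential is the scalar sum of each charge's contribution, V = Σ kqᵢ/rᵢ.
The distance from each vertex to the centroid is a/√3 = 0.510 m.
V = k[(3.62×10⁻⁹)/(0.510) + (-5.87×10⁻⁹)/(0.510) + (8.52×10⁻⁹)/(0.510)] = 111 V.

111 V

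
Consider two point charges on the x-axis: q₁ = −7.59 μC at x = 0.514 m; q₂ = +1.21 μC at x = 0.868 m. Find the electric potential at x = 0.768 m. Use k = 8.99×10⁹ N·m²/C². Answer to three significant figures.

-1.60×10⁵ V

The total potential is the scalar sum of each charge's contribution, V = Σ kqᵢ/rᵢ.
Distances from the field point to each charge: r₁ = 0.254 m, r₂ = 0.100 m.
V = k[(-7.59×10⁻⁶)/(0.254) + (1.21×10⁻⁶)/(0.100)] = -1.60×10⁵ V.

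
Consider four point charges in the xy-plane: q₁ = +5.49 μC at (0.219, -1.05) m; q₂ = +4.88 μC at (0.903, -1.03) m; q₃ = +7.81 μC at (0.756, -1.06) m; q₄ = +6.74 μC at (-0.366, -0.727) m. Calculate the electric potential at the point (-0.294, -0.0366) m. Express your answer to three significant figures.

Electric potential is a scalar, so the contributions from each charge add algebraically: V = Σ kqᵢ/rᵢ.
Distances from the field point to each charge: r₁ = 1.14 m, r₂ = 1.56 m, r₃ = 1.47 m, r₄ = 0.694 m.
V = k[(5.49×10⁻⁶)/(1.14) + (4.88×10⁻⁶)/(1.56) + (7.81×10⁻⁶)/(1.47) + (6.74×10⁻⁶)/(0.694)] = 2.07×10⁵ V.

2.07×10⁵ V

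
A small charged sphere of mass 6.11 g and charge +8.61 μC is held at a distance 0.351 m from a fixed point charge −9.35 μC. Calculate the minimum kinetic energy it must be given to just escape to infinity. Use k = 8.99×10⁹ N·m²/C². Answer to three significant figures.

2.06 J

To just escape, total mechanical energy must reach zero at infinity: ½mv²_min + U = 0, so ½mv²_min = −U = |kQq|/r.
|U| = |kQq|/r = (8.99×10⁹ N·m²/C²)(9.35×10⁻⁶)(8.61×10⁻⁶)/(0.351) = 2.06 J.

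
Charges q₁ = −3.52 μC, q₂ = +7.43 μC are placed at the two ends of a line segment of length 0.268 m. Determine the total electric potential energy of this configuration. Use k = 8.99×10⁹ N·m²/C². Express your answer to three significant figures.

-0.877 J

The work to assemble the configuration equals its total potential energy, U = Σ kqᵢqⱼ/rᵢⱼ over all pairs.
The separation is r = 0.268 m.
U = (-0.877) = -0.877 J.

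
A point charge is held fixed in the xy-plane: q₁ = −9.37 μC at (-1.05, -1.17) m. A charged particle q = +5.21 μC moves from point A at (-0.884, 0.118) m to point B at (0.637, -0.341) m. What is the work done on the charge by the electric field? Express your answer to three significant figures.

The work done by the electric force is W_field = −ΔU = −q(V_B − V_A) = q(V_A − V_B).
At A: distance to the source charge is 1.30 m; V_A = kq₁/r = -6.49×10⁴ V.
At B: distance to the source charge is 1.88 m; V_B = kq₁/r = -4.48×10⁴ V.
ΔV = V_B − V_A = 2.01×10⁴ V.
W_field = −qΔV = −(5.21×10⁻⁶ C)(2.01×10⁴ V) = -0.104 J.

-0.104 J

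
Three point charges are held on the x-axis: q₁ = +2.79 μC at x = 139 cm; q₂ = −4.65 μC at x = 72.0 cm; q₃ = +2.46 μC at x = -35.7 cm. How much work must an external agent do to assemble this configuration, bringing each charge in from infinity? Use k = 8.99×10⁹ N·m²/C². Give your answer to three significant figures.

The work to assemble the configuration equals its total potential energy, U = Σ kqᵢqⱼ/rᵢⱼ over all pairs.
Pair separations: r₁₂ = 0.670 m, r₁₃ = 1.75 m, r₂₃ = 1.08 m.
U = (-0.174) + (0.0353) + (-0.0955) = -0.234 J.

-0.234 J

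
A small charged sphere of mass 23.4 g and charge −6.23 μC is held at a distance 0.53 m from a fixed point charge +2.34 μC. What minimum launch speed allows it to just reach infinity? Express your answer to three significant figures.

To just escape, total mechanical energy must reach zero at infinity: ½mv²_min + U = 0, so ½mv²_min = −U = |kQq|/r.
|U| = |kQq|/r = (8.99×10⁹ N·m²/C²)(2.34×10⁻⁶)(6.23×10⁻⁶)/(0.530) = 0.247 J.
v_min = √(2|U|/m) = √(2·0.247/0.0234) = 4.60 m/s.

4.60 m/s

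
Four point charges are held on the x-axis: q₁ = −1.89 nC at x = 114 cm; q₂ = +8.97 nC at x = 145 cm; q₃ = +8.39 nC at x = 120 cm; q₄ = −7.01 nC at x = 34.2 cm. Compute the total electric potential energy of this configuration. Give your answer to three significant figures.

-1.14×10⁻⁶ J

The work to assemble the configuration equals its total potential energy, U = Σ kqᵢqⱼ/rᵢⱼ over all pairs.
Pair separations: r₁₂ = 0.310 m, r₁₃ = 0.0600 m, r₁₄ = 0.798 m, r₂₃ = 0.250 m, r₂₄ = 1.11 m, r₃₄ = 0.858 m.
Summing all 6 pair terms gives U = -1.14×10⁻⁶ J.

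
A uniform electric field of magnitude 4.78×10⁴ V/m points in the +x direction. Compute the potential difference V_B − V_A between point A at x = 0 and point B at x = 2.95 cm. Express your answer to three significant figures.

-1410 V

In a uniform field, potential decreases in the direction of E: V_B − V_A = −E·Δx.
V_B − V_A = −(4.78×10⁴ V/m)(0.0295 m) = -1410 V.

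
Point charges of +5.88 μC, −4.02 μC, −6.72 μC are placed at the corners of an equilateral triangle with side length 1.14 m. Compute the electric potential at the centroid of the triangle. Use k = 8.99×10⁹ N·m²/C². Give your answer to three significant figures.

-6.64×10⁴ V

The total potential is the scalar sum of each charge's contribution, V = Σ kqᵢ/rᵢ.
The distance from each vertex to the centroid is a/√3 = 0.658 m.
V = k[(5.88×10⁻⁶)/(0.658) + (-4.02×10⁻⁶)/(0.658) + (-6.72×10⁻⁶)/(0.658)] = -6.64×10⁴ V.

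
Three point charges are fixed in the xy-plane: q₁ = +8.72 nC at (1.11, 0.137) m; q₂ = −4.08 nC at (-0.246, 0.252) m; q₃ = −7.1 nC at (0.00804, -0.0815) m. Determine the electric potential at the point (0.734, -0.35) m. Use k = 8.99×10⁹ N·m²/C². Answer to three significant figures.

13.1 V

The total potential is the scalar sum of each charge's contribution, V = Σ kqᵢ/rᵢ.
Distances from the field point to each charge: r₁ = 0.615 m, r₂ = 1.15 m, r₃ = 0.774 m.
V = k[(8.72×10⁻⁹)/(0.615) + (-4.08×10⁻⁹)/(1.15) + (-7.10×10⁻⁹)/(0.774)] = 13.1 V.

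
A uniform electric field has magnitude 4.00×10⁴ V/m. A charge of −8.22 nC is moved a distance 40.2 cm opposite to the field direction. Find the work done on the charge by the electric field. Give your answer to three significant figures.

The potential change for a displacement 40.2 cm opposite to the field direction is ΔV = +Ed = 1.61×10⁴ V.
W_field = −qΔV = 1.32×10⁻⁴ J.

1.32×10⁻⁴ J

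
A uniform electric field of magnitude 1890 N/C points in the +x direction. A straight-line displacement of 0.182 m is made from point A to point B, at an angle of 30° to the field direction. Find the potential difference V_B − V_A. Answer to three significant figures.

Only the component of displacement along E changes the potential: ΔV = −E·d·cosθ.
ΔV = −(1890 V/m)(0.182 m)cos30° = -298 V.

-298 V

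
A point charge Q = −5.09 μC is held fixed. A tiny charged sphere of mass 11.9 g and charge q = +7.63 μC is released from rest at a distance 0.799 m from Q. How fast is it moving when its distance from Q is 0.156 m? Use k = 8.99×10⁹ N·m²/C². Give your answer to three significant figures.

17.4 m/s

Only the electrostatic force acts, so mechanical energy is conserved: ½mv² = U₁ − U₂ = kQq(1/r₁ − 1/r₂).
U₁ − U₂ = (8.99×10⁹ N·m²/C²)(-5.09×10⁻⁶ C)(7.63×10⁻⁶ C)(1/0.799 − 1/0.156) = 1.80 J.
v = √(2·1.80/0.0119) = 17.4 m/s.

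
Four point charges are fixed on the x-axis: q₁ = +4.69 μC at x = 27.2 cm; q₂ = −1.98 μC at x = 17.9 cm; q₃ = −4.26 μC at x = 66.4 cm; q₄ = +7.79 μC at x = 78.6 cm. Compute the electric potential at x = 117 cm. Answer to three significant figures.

The total potential is the scalar sum of each charge's contribution, V = Σ kqᵢ/rᵢ.
Distances from the field point to each charge: r₁ = 0.898 m, r₂ = 0.991 m, r₃ = 0.506 m, r₄ = 0.384 m.
V = k[(4.69×10⁻⁶)/(0.898) + (-1.98×10⁻⁶)/(0.991) + (-4.26×10⁻⁶)/(0.506) + (7.79×10⁻⁶)/(0.384)] = 1.36×10⁵ V.

1.36×10⁵ V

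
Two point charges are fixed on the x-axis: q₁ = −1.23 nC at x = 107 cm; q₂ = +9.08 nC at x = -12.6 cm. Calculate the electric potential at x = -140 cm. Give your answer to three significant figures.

59.6 V

Electric potential is a scalar, so the contributions from each charge add algebraically: V = Σ kqᵢ/rᵢ.
Distances from the field point to each charge: r₁ = 2.47 m, r₂ = 1.27 m.
V = k[(-1.23×10⁻⁹)/(2.47) + (9.08×10⁻⁹)/(1.27)] = 59.6 V.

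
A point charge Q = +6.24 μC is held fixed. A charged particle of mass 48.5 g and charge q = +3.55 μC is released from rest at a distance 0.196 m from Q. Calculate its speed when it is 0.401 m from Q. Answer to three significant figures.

Only the electrostatic force acts, so mechanical energy is conserved: ½mv² = U₁ − U₂ = kQq(1/r₁ − 1/r₂).
U₁ − U₂ = (8.99×10⁹ N·m²/C²)(6.24×10⁻⁶ C)(3.55×10⁻⁶ C)(1/0.196 − 1/0.401) = 0.519 J.
v = √(2·0.519/0.0485) = 4.63 m/s.

4.63 m/s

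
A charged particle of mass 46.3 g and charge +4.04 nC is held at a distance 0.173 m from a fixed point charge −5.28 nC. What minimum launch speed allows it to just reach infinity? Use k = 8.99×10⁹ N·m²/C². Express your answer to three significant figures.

6.92×10⁻³ m/s

To just escape, total mechanical energy must reach zero at infinity: ½mv²_min + U = 0, so ½mv²_min = −U = |kQq|/r.
|U| = |kQq|/r = (8.99×10⁹ N·m²/C²)(5.28×10⁻⁹)(4.04×10⁻⁹)/(0.173) = 1.11×10⁻⁶ J.
v_min = √(2|U|/m) = √(2·1.11×10⁻⁶/0.0463) = 6.92×10⁻³ m/s.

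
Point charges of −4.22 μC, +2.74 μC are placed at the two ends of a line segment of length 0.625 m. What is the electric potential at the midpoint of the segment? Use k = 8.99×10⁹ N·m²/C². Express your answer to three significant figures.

-4.26×10⁴ V

The total potential is the scalar sum of each charge's contribution, V = Σ kqᵢ/rᵢ.
Each charge is 0.312 m from the midpoint.
V = k[(-4.22×10⁻⁶)/(0.312) + (2.74×10⁻⁶)/(0.312)] = -4.26×10⁴ V.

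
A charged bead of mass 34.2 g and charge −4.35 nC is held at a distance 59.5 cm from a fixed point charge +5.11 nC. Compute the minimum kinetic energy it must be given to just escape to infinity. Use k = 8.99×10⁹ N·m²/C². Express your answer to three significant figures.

To just escape, total mechanical energy must reach zero at infinity: ½mv²_min + U = 0, so ½mv²_min = −U = |kQq|/r.
|U| = |kQq|/r = (8.99×10⁹ N·m²/C²)(5.11×10⁻⁹)(4.35×10⁻⁹)/(0.595) = 3.36×10⁻⁷ J.

3.36×10⁻⁷ J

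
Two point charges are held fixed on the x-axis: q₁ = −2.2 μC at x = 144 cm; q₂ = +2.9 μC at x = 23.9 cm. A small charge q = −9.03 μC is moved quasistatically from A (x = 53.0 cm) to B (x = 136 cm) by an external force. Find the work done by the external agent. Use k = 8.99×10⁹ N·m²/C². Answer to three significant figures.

2.64 J

For quasistatic motion the external work equals the change in potential energy: W_ext = qΔV = q(V_B − V_A).
At A: distances to the source charges are 0.910 m, 0.291 m; V_A = Σ kqᵢ/rᵢ = 6.79×10⁴ V.
At B: distances to the source charges are 0.0800 m, 1.12 m; V_B = Σ kqᵢ/rᵢ = -2.24×10⁵ V.
ΔV = V_B − V_A = -2.92×10⁵ V.
W_ext = qΔV = (-9.03×10⁻⁶ C)(-2.92×10⁵ V) = 2.64 J.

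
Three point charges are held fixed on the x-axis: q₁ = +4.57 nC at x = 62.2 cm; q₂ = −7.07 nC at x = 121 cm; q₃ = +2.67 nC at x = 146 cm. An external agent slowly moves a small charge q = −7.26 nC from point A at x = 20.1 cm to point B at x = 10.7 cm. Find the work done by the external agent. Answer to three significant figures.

For quasistatic motion the external work equals the change in potential energy: W_ext = qΔV = q(V_B − V_A).
At A: distances to the source charges are 0.421 m, 1.01 m, 1.26 m; V_A = Σ kqᵢ/rᵢ = 53.7 V.
At B: distances to the source charges are 0.515 m, 1.10 m, 1.35 m; V_B = Σ kqᵢ/rᵢ = 39.9 V.
ΔV = V_B − V_A = -13.8 V.
W_ext = qΔV = (-7.26×10⁻⁹ C)(-13.8 V) = 1.00×10⁻⁷ J.

1.00×10⁻⁷ J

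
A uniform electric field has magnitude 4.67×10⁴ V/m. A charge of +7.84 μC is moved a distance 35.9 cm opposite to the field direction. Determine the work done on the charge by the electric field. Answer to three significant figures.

-0.131 J

The potential change for a displacement 35.9 cm opposite to the field direction is ΔV = +Ed = 1.68×10⁴ V.
W_field = −qΔV = -0.131 J.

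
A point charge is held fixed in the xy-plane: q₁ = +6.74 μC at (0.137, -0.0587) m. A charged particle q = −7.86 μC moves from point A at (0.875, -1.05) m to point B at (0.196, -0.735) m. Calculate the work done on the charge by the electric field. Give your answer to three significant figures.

The work done by the electric force is W_field = −ΔU = −q(V_B − V_A) = q(V_A − V_B).
At A: distance to the source charge is 1.24 m; V_A = kq₁/r = 4.90×10⁴ V.
At B: distance to the source charge is 0.679 m; V_B = kq₁/r = 8.93×10⁴ V.
ΔV = V_B − V_A = 4.02×10⁴ V.
W_field = −qΔV = −(-7.86×10⁻⁶ C)(4.02×10⁴ V) = 0.316 J.

0.316 J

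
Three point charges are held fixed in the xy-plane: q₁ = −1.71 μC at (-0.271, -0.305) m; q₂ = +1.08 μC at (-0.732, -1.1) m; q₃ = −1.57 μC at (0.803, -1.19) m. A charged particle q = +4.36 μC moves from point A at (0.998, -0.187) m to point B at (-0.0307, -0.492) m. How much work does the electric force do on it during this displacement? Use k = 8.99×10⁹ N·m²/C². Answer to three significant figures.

The work done by the electric force is W_field = −ΔU = −q(V_B − V_A) = q(V_A − V_B).
At A: distances to the source charges are 1.27 m, 1.96 m, 1.02 m; V_A = Σ kqᵢ/rᵢ = -2.09×10⁴ V.
At B: distances to the source charges are 0.304 m, 0.928 m, 1.09 m; V_B = Σ kqᵢ/rᵢ = -5.30×10⁴ V.
ΔV = V_B − V_A = -3.21×10⁴ V.
W_field = −qΔV = −(4.36×10⁻⁶ C)(-3.21×10⁴ V) = 0.140 J.

0.140 J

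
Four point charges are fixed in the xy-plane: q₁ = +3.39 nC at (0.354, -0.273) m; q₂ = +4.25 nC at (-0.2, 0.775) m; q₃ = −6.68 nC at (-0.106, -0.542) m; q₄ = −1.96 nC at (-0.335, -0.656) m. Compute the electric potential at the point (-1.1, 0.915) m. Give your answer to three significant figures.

14.0 V

The total potential is the scalar sum of each charge's contribution, V = Σ kqᵢ/rᵢ.
Distances from the field point to each charge: r₁ = 1.88 m, r₂ = 0.911 m, r₃ = 1.76 m, r₄ = 1.75 m.
V = k[(3.39×10⁻⁹)/(1.88) + (4.25×10⁻⁹)/(0.911) + (-6.68×10⁻⁹)/(1.76) + (-1.96×10⁻⁹)/(1.75)] = 14.0 V.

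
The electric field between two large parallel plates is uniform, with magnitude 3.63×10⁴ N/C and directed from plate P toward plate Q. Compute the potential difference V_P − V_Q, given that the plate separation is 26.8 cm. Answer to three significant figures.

9730 V

In a uniform field, potential decreases in the direction of E: ΔV = −E·d for a displacement d parallel to E.
Going from Q to P is a displacement of 26.8 cm opposite to the field, so V_P − V_Q = +Ed = 9730 V.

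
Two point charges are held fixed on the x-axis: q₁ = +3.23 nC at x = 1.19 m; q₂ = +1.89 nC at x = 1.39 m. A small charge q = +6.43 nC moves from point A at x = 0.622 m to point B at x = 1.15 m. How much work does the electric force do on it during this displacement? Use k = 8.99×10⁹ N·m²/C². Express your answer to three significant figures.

The work done by the electric force is W_field = −ΔU = −q(V_B − V_A) = q(V_A − V_B).
At A: distances to the source charges are 0.568 m, 0.768 m; V_A = Σ kqᵢ/rᵢ = 73.2 V.
At B: distances to the source charges are 0.0400 m, 0.240 m; V_B = Σ kqᵢ/rᵢ = 797 V.
ΔV = V_B − V_A = 723 V.
W_field = −qΔV = −(6.43×10⁻⁹ C)(723 V) = -4.65×10⁻⁶ J.

-4.65×10⁻⁶ J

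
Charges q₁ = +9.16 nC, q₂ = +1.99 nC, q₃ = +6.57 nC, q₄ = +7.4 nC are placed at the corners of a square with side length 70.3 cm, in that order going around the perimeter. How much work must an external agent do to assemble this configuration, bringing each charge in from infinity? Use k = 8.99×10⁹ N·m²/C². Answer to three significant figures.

2.57×10⁻⁶ J

The work to assemble the configuration equals its total potential energy, U = Σ kqᵢqⱼ/rᵢⱼ over all pairs.
The four side pairs have separation 0.703 m and the two diagonal pairs 0.994 m.
Summing all 6 pair terms gives U = 2.57×10⁻⁶ J.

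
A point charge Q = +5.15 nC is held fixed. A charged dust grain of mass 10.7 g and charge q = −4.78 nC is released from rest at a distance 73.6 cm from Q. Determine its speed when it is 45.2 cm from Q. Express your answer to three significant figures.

5.94×10⁻³ m/s

Only the electrostatic force acts, so mechanical energy is conserved: ½mv² = U₁ − U₂ = kQq(1/r₁ − 1/r₂).
U₁ − U₂ = (8.99×10⁹ N·m²/C²)(5.15×10⁻⁹ C)(-4.78×10⁻⁹ C)(1/0.736 − 1/0.452) = 1.89×10⁻⁷ J.
v = √(2·1.89×10⁻⁷/0.0107) = 5.94×10⁻³ m/s.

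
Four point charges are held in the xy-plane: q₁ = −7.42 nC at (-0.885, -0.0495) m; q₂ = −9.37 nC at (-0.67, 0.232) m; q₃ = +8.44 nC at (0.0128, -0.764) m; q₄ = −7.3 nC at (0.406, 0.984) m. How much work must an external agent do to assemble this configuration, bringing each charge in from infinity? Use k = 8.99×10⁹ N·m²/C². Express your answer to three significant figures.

The assembly work is the sum of pairwise potential energies, U = Σ_{i<j} kqᵢqⱼ/rᵢⱼ.
Pair separations: r₁₂ = 0.354 m, r₁₃ = 1.15 m, r₁₄ = 1.65 m, r₂₃ = 1.21 m, r₂₄ = 1.31 m, r₃₄ = 1.79 m.
Summing all 6 pair terms gives U = 1.14×10⁻⁶ J.

1.14×10⁻⁶ J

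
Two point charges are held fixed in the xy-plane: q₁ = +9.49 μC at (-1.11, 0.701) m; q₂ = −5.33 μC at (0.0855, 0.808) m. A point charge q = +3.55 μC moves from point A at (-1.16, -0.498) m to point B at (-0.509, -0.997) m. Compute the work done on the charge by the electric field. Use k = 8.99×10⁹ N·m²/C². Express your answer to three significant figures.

The work done by the electric force is W_field = −ΔU = −q(V_B − V_A) = q(V_A − V_B).
At A: distances to the source charges are 1.20 m, 1.80 m; V_A = Σ kqᵢ/rᵢ = 4.45×10⁴ V.
At B: distances to the source charges are 1.80 m, 1.90 m; V_B = Σ kqᵢ/rᵢ = 2.22×10⁴ V.
ΔV = V_B − V_A = -2.24×10⁴ V.
W_field = −qΔV = −(3.55×10⁻⁶ C)(-2.24×10⁴ V) = 0.0795 J.

0.0795 J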